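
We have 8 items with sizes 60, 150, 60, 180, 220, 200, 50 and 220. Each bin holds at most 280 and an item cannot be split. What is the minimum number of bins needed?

Total = 220 + 220 + 200 + 180 + 150 + 60 + 60 + 50 = 1140.
Lower bound: ⌈1140/280⌉ = 5 bins.
A packing using 5 bins:
  bin 1: 220 + 60 = 280
  bin 2: 220 + 60 = 280
  bin 3: 200 + 50 = 250
  bin 4: 180 = 180
  bin 5: 150 = 150
This matches the lower bound, so 5 is optimal.

5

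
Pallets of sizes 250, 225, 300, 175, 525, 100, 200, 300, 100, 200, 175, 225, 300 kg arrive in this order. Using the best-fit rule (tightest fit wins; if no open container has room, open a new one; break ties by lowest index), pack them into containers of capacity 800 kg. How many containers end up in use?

4

  250 → container 1 (new)  [load 250/800]
  225 → container 1  [load 475/800]
  300 → container 1  [load 775/800]
  175 → container 2 (new)  [load 175/800]
  525 → container 2  [load 700/800]
  100 → container 2  [load 800/800]
  200 → container 3 (new)  [load 200/800]
  300 → container 3  [load 500/800]
  100 → container 3  [load 600/800]
  200 → container 3  [load 800/800]
  175 → container 4 (new)  [load 175/800]
  225 → container 4  [load 400/800]
  300 → container 4  [load 700/800]
4 containers opened.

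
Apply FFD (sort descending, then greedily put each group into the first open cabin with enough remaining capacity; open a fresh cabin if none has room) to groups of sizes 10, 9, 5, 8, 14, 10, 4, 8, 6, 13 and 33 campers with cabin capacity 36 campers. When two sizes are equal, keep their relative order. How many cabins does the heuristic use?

4

Sorted descending: 33, 14, 13, 10, 10, 9, 8, 8, 6, 5, 4.
  33 → cabin 1 (new)  [load 33/36]
  14 → cabin 2 (new)  [load 14/36]
  13 → cabin 2  [load 27/36]
  10 → cabin 3 (new)  [load 10/36]
  10 → cabin 3  [load 20/36]
  9 → cabin 2  [load 36/36]
  8 → cabin 3  [load 28/36]
  8 → cabin 3  [load 36/36]
  6 → cabin 4 (new)  [load 6/36]
  5 → cabin 4  [load 11/36]
  4 → cabin 4  [load 15/36]
4 cabins opened.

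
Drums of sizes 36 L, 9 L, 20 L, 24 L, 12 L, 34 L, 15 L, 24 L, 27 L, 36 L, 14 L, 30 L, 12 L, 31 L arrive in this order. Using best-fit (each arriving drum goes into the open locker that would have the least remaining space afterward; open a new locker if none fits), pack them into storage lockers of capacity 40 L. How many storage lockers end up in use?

10

  36 → locker 1 (new)  [load 36/40]
  9 → locker 2 (new)  [load 9/40]
  20 → locker 2  [load 29/40]
  24 → locker 3 (new)  [load 24/40]
  12 → locker 3  [load 36/40]
  34 → locker 4 (new)  [load 34/40]
  15 → locker 5 (new)  [load 15/40]
  24 → locker 5  [load 39/40]
  27 → locker 6 (new)  [load 27/40]
  36 → locker 7 (new)  [load 36/40]
  14 → locker 8 (new)  [load 14/40]
  30 → locker 9 (new)  [load 30/40]
  12 → locker 6  [load 39/40]
  31 → locker 10 (new)  [load 31/40]
10 storage lockers opened.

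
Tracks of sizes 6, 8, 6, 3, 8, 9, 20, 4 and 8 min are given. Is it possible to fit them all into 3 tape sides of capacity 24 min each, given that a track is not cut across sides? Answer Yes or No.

A valid assignment using 3 tape sides:
  side 1: 20 + 4 = 24
  side 2: 9 + 6 + 6 + 3 = 24
  side 3: 8 + 8 + 8 = 24
Every load is within 24 min, so 3 tape sides suffice.

Yes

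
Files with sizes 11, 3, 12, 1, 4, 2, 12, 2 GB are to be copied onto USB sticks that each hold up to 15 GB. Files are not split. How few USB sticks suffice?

4

Total = 12 + 12 + 11 + 4 + 3 + 2 + 2 + 1 = 47 GB.
Lower bound: ⌈47/15⌉ = 4 USB sticks.
A packing using 4 USB sticks:
  USB stick 1: 12 + 3 = 15
  USB stick 2: 12 + 2 + 1 = 15
  USB stick 3: 11 + 4 = 15
  USB stick 4: 2 = 2
This matches the lower bound, so 4 is optimal.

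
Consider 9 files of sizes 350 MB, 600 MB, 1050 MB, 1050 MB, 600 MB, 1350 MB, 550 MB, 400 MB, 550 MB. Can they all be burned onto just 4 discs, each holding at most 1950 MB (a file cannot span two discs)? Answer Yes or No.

Yes

A valid assignment using 4 discs:
  disc 1: 1350 + 600 = 1950
  disc 2: 1050 + 600 = 1650
  disc 3: 1050 + 550 + 350 = 1950
  disc 4: 550 + 400 = 950
Every load is within 1950 MB, so 4 discs suffice.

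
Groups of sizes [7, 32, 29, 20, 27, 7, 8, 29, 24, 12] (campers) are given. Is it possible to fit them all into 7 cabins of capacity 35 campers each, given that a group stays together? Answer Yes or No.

Yes

A valid assignment using 7 cabins:
  cabin 1: 32 = 32
  cabin 2: 29 = 29
  cabin 3: 29 = 29
  cabin 4: 27 + 8 = 35
  cabin 5: 24 + 7 = 31
  cabin 6: 20 + 12 = 32
  cabin 7: 7 = 7
Every load is within 35 campers, so 7 cabins suffice.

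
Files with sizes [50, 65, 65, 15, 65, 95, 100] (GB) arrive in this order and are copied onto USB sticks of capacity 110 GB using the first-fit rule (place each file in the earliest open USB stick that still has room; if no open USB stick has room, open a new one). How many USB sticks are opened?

6

  50 → USB stick 1 (new)  [load 50/110]
  65 → USB stick 2 (new)  [load 65/110]
  65 → USB stick 3 (new)  [load 65/110]
  15 → USB stick 1  [load 65/110]
  65 → USB stick 4 (new)  [load 65/110]
  95 → USB stick 5 (new)  [load 95/110]
  100 → USB stick 6 (new)  [load 100/110]
6 USB sticks opened.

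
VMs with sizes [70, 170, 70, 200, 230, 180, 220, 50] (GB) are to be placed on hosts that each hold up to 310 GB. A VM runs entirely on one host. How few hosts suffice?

5

Total = 230 + 220 + 200 + 180 + 170 + 70 + 70 + 50 = 1190 GB.
Lower bound: ⌈1190/310⌉ = 4 hosts.
Also, 5 VMs each exceed 155 GB, and no two of those can share a host, so at least 5 hosts are needed.
A packing using 5 hosts:
  host 1: 230 + 70 = 300
  host 2: 220 + 70 = 290
  host 3: 200 + 50 = 250
  host 4: 180 = 180
  host 5: 170 = 170
This matches the lower bound, so 5 is optimal.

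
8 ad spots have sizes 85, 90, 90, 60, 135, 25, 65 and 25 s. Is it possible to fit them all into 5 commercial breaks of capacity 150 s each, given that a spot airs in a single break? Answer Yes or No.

A valid assignment using 4 commercial breaks:
  break 1: 135 = 135
  break 2: 90 + 60 = 150
  break 3: 90 + 25 + 25 = 140
  break 4: 85 + 65 = 150
That uses only 4 ≤ 5, so 5 commercial breaks are enough.

Yes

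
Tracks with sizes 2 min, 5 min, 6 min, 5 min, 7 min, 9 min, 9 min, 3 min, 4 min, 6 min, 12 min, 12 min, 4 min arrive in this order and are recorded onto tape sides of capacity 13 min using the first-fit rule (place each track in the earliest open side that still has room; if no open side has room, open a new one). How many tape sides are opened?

  2 → side 1 (new)  [load 2/13]
  5 → side 1  [load 7/13]
  6 → side 1  [load 13/13]
  5 → side 2 (new)  [load 5/13]
  7 → side 2  [load 12/13]
  9 → side 3 (new)  [load 9/13]
  9 → side 4 (new)  [load 9/13]
  3 → side 3  [load 12/13]
  4 → side 4  [load 13/13]
  6 → side 5 (new)  [load 6/13]
  12 → side 6 (new)  [load 12/13]
  12 → side 7 (new)  [load 12/13]
  4 → side 5  [load 10/13]
7 tape sides opened.

7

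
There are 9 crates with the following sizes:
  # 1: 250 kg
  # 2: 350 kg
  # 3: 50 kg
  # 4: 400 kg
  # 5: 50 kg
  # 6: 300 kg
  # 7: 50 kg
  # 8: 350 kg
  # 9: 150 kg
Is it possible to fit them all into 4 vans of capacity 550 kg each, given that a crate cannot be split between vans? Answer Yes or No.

A valid assignment using 4 vans:
  van 1: 400 + 150 = 550
  van 2: 350 + 50 + 50 + 50 = 500
  van 3: 350 = 350
  van 4: 300 + 250 = 550
Every load is within 550 kg, so 4 vans suffice.

Yes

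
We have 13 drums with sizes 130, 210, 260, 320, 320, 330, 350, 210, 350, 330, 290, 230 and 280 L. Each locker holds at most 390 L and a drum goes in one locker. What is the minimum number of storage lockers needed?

Total = 350 + 350 + 330 + 330 + 320 + 320 + 290 + 280 + 260 + 230 + 210 + 210 + 130 = 3610 L.
Lower bound: ⌈3610/390⌉ = 10 storage lockers.
Also, 12 drums each exceed 195 L, and no two of those can share a locker, so at least 12 storage lockers are needed.
A packing using 12 storage lockers:
  locker 1: 350 = 350
  locker 2: 350 = 350
  locker 3: 330 = 330
  locker 4: 330 = 330
  locker 5: 320 = 320
  locker 6: 320 = 320
  locker 7: 290 = 290
  locker 8: 280 = 280
  locker 9: 260 + 130 = 390
  locker 10: 230 = 230
  locker 11: 210 = 210
  locker 12: 210 = 210
This matches the lower bound, so 12 is optimal.

12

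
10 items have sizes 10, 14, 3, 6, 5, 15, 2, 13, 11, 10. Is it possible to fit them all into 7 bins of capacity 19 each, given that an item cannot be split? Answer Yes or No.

A valid assignment using 6 bins:
  bin 1: 15 + 3 = 18
  bin 2: 14 + 5 = 19
  bin 3: 13 + 6 = 19
  bin 4: 11 + 2 = 13
  bin 5: 10 = 10
  bin 6: 10 = 10
That uses only 6 ≤ 7, so 7 bins are enough.

Yes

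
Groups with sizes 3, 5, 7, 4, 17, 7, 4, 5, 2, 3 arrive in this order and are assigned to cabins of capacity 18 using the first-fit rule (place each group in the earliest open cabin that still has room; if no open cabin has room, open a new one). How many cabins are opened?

  3 → cabin 1 (new)  [load 3/18]
  5 → cabin 1  [load 8/18]
  7 → cabin 1  [load 15/18]
  4 → cabin 2 (new)  [load 4/18]
  17 → cabin 3 (new)  [load 17/18]
  7 → cabin 2  [load 11/18]
  4 → cabin 2  [load 15/18]
  5 → cabin 4 (new)  [load 5/18]
  2 → cabin 1  [load 17/18]
  3 → cabin 2  [load 18/18]
4 cabins opened.

4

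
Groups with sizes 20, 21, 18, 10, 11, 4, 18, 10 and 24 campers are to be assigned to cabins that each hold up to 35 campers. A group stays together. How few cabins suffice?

Total = 24 + 21 + 20 + 18 + 18 + 11 + 10 + 10 + 4 = 136 campers.
Lower bound: ⌈136/35⌉ = 4 cabins.
Also, 5 groups each exceed 35/2 campers, and no two of those can share a cabin, so at least 5 cabins are needed.
A packing using 5 cabins:
  cabin 1: 24 + 11 = 35
  cabin 2: 21 + 10 + 4 = 35
  cabin 3: 20 + 10 = 30
  cabin 4: 18 = 18
  cabin 5: 18 = 18
This matches the lower bound, so 5 is optimal.

5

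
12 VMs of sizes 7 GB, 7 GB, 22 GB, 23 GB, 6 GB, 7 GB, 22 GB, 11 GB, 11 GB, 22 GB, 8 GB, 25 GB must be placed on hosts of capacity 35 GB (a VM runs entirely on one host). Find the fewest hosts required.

6

Total = 25 + 23 + 22 + 22 + 22 + 11 + 11 + 8 + 7 + 7 + 7 + 6 = 171 GB.
Lower bound: ⌈171/35⌉ = 5 hosts.
A packing using 6 hosts:
  host 1: 25 + 8 = 33
  host 2: 23 + 11 = 34
  host 3: 22 + 11 = 33
  host 4: 22 + 7 + 6 = 35
  host 5: 22 + 7 = 29
  host 6: 7 = 7
No arrangement into 5 hosts stays within capacity, so 6 is optimal.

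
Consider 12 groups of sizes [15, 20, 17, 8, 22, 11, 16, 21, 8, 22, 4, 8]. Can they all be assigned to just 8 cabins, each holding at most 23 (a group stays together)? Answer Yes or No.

Total = 172; ⌈172/23⌉ = 8.
The bound of 8 does not rule out 8, but exhaustive search shows no assignment into 8 cabins of capacity 23 exists — the minimum is 9.

No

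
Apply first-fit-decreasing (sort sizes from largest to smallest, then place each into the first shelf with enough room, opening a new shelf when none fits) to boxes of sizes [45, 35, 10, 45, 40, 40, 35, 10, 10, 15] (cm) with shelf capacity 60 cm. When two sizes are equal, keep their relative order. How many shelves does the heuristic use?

6

Sorted descending: 45, 45, 40, 40, 35, 35, 15, 10, 10, 10.
  45 → shelf 1 (new)  [load 45/60]
  45 → shelf 2 (new)  [load 45/60]
  40 → shelf 3 (new)  [load 40/60]
  40 → shelf 4 (new)  [load 40/60]
  35 → shelf 5 (new)  [load 35/60]
  35 → shelf 6 (new)  [load 35/60]
  15 → shelf 1  [load 60/60]
  10 → shelf 2  [load 55/60]
  10 → shelf 3  [load 50/60]
  10 → shelf 3  [load 60/60]
6 shelves opened.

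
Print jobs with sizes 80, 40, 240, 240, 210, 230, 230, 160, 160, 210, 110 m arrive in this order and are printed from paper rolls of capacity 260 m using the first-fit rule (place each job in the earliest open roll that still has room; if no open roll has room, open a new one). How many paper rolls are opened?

9

  80 → roll 1 (new)  [load 80/260]
  40 → roll 1  [load 120/260]
  240 → roll 2 (new)  [load 240/260]
  240 → roll 3 (new)  [load 240/260]
  210 → roll 4 (new)  [load 210/260]
  230 → roll 5 (new)  [load 230/260]
  230 → roll 6 (new)  [load 230/260]
  160 → roll 7 (new)  [load 160/260]
  160 → roll 8 (new)  [load 160/260]
  210 → roll 9 (new)  [load 210/260]
  110 → roll 1  [load 230/260]
9 paper rolls opened.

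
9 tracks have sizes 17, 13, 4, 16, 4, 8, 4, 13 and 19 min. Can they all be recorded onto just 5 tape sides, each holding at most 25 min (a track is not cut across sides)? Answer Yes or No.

Yes

A valid assignment using 5 tape sides:
  side 1: 19 + 4 = 23
  side 2: 17 + 8 = 25
  side 3: 16 + 4 + 4 = 24
  side 4: 13 = 13
  side 5: 13 = 13
Every load is within 25 min, so 5 tape sides suffice.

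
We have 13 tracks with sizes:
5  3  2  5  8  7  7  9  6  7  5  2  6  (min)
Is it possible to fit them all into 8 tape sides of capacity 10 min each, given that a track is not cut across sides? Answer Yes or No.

Total = 72 min; ⌈72/10⌉ = 8.
The bound of 8 does not rule out 8, but exhaustive search shows no assignment into 8 tape sides of capacity 10 min exists — the minimum is 9.

No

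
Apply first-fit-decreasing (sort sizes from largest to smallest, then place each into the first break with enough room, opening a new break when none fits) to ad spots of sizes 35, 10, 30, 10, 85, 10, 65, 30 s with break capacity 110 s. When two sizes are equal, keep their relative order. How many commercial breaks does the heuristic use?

3

Sorted descending: 85, 65, 35, 30, 30, 10, 10, 10.
  85 → break 1 (new)  [load 85/110]
  65 → break 2 (new)  [load 65/110]
  35 → break 2  [load 100/110]
  30 → break 3 (new)  [load 30/110]
  30 → break 3  [load 60/110]
  10 → break 1  [load 95/110]
  10 → break 1  [load 105/110]
  10 → break 2  [load 110/110]
3 commercial breaks opened.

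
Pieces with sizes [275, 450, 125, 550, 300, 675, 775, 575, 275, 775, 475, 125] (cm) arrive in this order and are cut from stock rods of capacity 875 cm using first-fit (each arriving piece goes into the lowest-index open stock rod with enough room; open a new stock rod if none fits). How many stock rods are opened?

7

  275 → stock rod 1 (new)  [load 275/875]
  450 → stock rod 1  [load 725/875]
  125 → stock rod 1  [load 850/875]
  550 → stock rod 2 (new)  [load 550/875]
  300 → stock rod 2  [load 850/875]
  675 → stock rod 3 (new)  [load 675/875]
  775 → stock rod 4 (new)  [load 775/875]
  575 → stock rod 5 (new)  [load 575/875]
  275 → stock rod 5  [load 850/875]
  775 → stock rod 6 (new)  [load 775/875]
  475 → stock rod 7 (new)  [load 475/875]
  125 → stock rod 3  [load 800/875]
7 stock rods opened.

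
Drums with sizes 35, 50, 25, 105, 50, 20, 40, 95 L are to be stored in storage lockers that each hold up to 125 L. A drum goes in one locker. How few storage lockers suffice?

Total = 105 + 95 + 50 + 50 + 40 + 35 + 25 + 20 = 420 L.
Lower bound: ⌈420/125⌉ = 4 storage lockers.
A packing using 4 storage lockers:
  locker 1: 105 + 20 = 125
  locker 2: 95 + 25 = 120
  locker 3: 50 + 50 = 100
  locker 4: 40 + 35 = 75
This matches the lower bound, so 4 is optimal.

4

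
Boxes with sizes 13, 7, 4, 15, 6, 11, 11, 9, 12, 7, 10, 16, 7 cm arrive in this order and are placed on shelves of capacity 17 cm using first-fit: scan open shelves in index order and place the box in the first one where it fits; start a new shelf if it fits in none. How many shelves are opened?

9

  13 → shelf 1 (new)  [load 13/17]
  7 → shelf 2 (new)  [load 7/17]
  4 → shelf 1  [load 17/17]
  15 → shelf 3 (new)  [load 15/17]
  6 → shelf 2  [load 13/17]
  11 → shelf 4 (new)  [load 11/17]
  11 → shelf 5 (new)  [load 11/17]
  9 → shelf 6 (new)  [load 9/17]
  12 → shelf 7 (new)  [load 12/17]
  7 → shelf 6  [load 16/17]
  10 → shelf 8 (new)  [load 10/17]
  16 → shelf 9 (new)  [load 16/17]
  7 → shelf 8  [load 17/17]
9 shelves opened.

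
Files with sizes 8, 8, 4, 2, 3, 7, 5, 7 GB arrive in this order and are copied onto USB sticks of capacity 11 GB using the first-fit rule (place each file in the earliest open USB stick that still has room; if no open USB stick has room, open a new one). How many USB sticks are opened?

  8 → USB stick 1 (new)  [load 8/11]
  8 → USB stick 2 (new)  [load 8/11]
  4 → USB stick 3 (new)  [load 4/11]
  2 → USB stick 1  [load 10/11]
  3 → USB stick 2  [load 11/11]
  7 → USB stick 3  [load 11/11]
  5 → USB stick 4 (new)  [load 5/11]
  7 → USB stick 5 (new)  [load 7/11]
5 USB sticks opened.

5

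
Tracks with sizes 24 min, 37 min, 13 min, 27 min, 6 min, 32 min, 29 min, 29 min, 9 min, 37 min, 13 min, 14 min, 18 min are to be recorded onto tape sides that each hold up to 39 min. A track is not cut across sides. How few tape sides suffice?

9

Total = 37 + 37 + 32 + 29 + 29 + 27 + 24 + 18 + 14 + 13 + 13 + 9 + 6 = 288 min.
Lower bound: ⌈288/39⌉ = 8 tape sides.
A packing using 9 tape sides:
  side 1: 37 = 37
  side 2: 37 = 37
  side 3: 32 + 6 = 38
  side 4: 29 + 9 = 38
  side 5: 29 = 29
  side 6: 27 = 27
  side 7: 24 + 14 = 38
  side 8: 18 + 13 = 31
  side 9: 13 = 13
No arrangement into 8 tape sides stays within capacity, so 9 is optimal.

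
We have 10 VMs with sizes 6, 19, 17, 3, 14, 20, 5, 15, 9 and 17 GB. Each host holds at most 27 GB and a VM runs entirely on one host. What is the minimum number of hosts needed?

6

Total = 20 + 19 + 17 + 17 + 15 + 14 + 9 + 6 + 5 + 3 = 125 GB.
Lower bound: ⌈125/27⌉ = 5 hosts.
Also, 6 VMs each exceed 27/2 GB, and no two of those can share a host, so at least 6 hosts are needed.
A packing using 6 hosts:
  host 1: 20 + 6 = 26
  host 2: 19 + 5 + 3 = 27
  host 3: 17 + 9 = 26
  host 4: 17 = 17
  host 5: 15 = 15
  host 6: 14 = 14
This matches the lower bound, so 6 is optimal.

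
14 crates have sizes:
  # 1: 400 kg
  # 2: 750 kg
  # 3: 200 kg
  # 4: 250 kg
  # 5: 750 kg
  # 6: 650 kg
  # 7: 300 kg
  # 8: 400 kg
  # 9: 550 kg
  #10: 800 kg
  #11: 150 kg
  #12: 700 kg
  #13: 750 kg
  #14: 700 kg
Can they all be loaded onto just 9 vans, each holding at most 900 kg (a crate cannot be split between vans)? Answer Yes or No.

Yes

A valid assignment using 9 vans:
  van 1: 800 = 800
  van 2: 750 + 150 = 900
  van 3: 750 = 750
  van 4: 750 = 750
  van 5: 700 + 200 = 900
  van 6: 700 = 700
  van 7: 650 + 250 = 900
  van 8: 550 + 300 = 850
  van 9: 400 + 400 = 800
Every load is within 900 kg, so 9 vans suffice.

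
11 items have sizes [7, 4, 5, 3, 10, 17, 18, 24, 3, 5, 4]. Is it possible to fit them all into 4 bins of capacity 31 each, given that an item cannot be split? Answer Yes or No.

Yes

A valid assignment using 4 bins:
  bin 1: 24 + 7 = 31
  bin 2: 18 + 10 + 3 = 31
  bin 3: 17 + 5 + 5 + 4 = 31
  bin 4: 4 + 3 = 7
Every load is within 31, so 4 bins suffice.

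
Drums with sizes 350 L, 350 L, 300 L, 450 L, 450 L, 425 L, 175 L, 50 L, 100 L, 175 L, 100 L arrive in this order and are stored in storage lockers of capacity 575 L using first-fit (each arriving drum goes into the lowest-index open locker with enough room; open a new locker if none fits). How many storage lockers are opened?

  350 → locker 1 (new)  [load 350/575]
  350 → locker 2 (new)  [load 350/575]
  300 → locker 3 (new)  [load 300/575]
  450 → locker 4 (new)  [load 450/575]
  450 → locker 5 (new)  [load 450/575]
  425 → locker 6 (new)  [load 425/575]
  175 → locker 1  [load 525/575]
  50 → locker 1  [load 575/575]
  100 → locker 2  [load 450/575]
  175 → locker 3  [load 475/575]
  100 → locker 2  [load 550/575]
6 storage lockers opened.

6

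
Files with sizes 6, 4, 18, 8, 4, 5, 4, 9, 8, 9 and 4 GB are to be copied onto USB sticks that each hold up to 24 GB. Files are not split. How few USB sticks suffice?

4

Total = 18 + 9 + 9 + 8 + 8 + 6 + 5 + 4 + 4 + 4 + 4 = 79 GB.
Lower bound: ⌈79/24⌉ = 4 USB sticks.
A packing using 4 USB sticks:
  USB stick 1: 18 + 6 = 24
  USB stick 2: 9 + 9 + 5 = 23
  USB stick 3: 8 + 8 + 4 + 4 = 24
  USB stick 4: 4 + 4 = 8
This matches the lower bound, so 4 is optimal.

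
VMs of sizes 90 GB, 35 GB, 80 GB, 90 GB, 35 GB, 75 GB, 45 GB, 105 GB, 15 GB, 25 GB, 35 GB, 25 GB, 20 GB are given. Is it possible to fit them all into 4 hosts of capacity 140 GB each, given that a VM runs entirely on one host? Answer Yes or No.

No

Total = 675 GB; ⌈675/140⌉ = 5.
At least 5 hosts are required, but only 4 are allowed.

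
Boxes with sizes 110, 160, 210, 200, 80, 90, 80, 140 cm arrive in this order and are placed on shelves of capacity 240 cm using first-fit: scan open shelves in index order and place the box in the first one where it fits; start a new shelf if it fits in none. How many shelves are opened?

5

  110 → shelf 1 (new)  [load 110/240]
  160 → shelf 2 (new)  [load 160/240]
  210 → shelf 3 (new)  [load 210/240]
  200 → shelf 4 (new)  [load 200/240]
  80 → shelf 1  [load 190/240]
  90 → shelf 5 (new)  [load 90/240]
  80 → shelf 2  [load 240/240]
  140 → shelf 5  [load 230/240]
5 shelves opened.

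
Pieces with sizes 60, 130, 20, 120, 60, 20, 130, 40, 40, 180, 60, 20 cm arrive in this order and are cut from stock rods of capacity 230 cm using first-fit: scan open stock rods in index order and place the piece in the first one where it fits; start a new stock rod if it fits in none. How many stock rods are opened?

4

  60 → stock rod 1 (new)  [load 60/230]
  130 → stock rod 1  [load 190/230]
  20 → stock rod 1  [load 210/230]
  120 → stock rod 2 (new)  [load 120/230]
  60 → stock rod 2  [load 180/230]
  20 → stock rod 1  [load 230/230]
  130 → stock rod 3 (new)  [load 130/230]
  40 → stock rod 2  [load 220/230]
  40 → stock rod 3  [load 170/230]
  180 → stock rod 4 (new)  [load 180/230]
  60 → stock rod 3  [load 230/230]
  20 → stock rod 4  [load 200/230]
4 stock rods opened.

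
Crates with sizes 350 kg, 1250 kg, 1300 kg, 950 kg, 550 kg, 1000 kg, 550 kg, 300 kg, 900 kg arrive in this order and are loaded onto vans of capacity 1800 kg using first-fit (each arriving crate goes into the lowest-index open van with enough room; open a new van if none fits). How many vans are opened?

5

  350 → van 1 (new)  [load 350/1800]
  1250 → van 1  [load 1600/1800]
  1300 → van 2 (new)  [load 1300/1800]
  950 → van 3 (new)  [load 950/1800]
  550 → van 3  [load 1500/1800]
  1000 → van 4 (new)  [load 1000/1800]
  550 → van 4  [load 1550/1800]
  300 → van 2  [load 1600/1800]
  900 → van 5 (new)  [load 900/1800]
5 vans opened.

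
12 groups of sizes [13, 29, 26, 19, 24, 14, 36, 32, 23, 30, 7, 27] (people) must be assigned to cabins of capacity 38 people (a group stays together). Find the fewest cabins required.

9

Total = 36 + 32 + 30 + 29 + 27 + 26 + 24 + 23 + 19 + 14 + 13 + 7 = 280 people.
Lower bound: ⌈280/38⌉ = 8 cabins.
A packing using 9 cabins:
  cabin 1: 36 = 36
  cabin 2: 32 = 32
  cabin 3: 30 + 7 = 37
  cabin 4: 29 = 29
  cabin 5: 27 = 27
  cabin 6: 26 = 26
  cabin 7: 24 + 14 = 38
  cabin 8: 23 + 13 = 36
  cabin 9: 19 = 19
No arrangement into 8 cabins stays within capacity, so 9 is optimal.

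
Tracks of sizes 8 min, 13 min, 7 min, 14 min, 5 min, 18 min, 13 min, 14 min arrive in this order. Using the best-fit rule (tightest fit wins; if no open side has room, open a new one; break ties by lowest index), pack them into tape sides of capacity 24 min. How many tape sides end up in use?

5

  8 → side 1 (new)  [load 8/24]
  13 → side 1  [load 21/24]
  7 → side 2 (new)  [load 7/24]
  14 → side 2  [load 21/24]
  5 → side 3 (new)  [load 5/24]
  18 → side 3  [load 23/24]
  13 → side 4 (new)  [load 13/24]
  14 → side 5 (new)  [load 14/24]
5 tape sides opened.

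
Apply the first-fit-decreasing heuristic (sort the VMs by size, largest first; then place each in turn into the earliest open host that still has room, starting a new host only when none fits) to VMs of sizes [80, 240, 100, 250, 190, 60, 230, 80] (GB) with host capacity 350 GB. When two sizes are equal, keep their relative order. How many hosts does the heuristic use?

Sorted descending: 250, 240, 230, 190, 100, 80, 80, 60.
  250 → host 1 (new)  [load 250/350]
  240 → host 2 (new)  [load 240/350]
  230 → host 3 (new)  [load 230/350]
  190 → host 4 (new)  [load 190/350]
  100 → host 1  [load 350/350]
  80 → host 2  [load 320/350]
  80 → host 3  [load 310/350]
  60 → host 4  [load 250/350]
4 hosts opened.

4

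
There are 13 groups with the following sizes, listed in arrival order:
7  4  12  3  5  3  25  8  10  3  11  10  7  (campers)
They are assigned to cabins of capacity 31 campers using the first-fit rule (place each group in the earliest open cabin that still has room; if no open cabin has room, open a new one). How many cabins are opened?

  7 → cabin 1 (new)  [load 7/31]
  4 → cabin 1  [load 11/31]
  12 → cabin 1  [load 23/31]
  3 → cabin 1  [load 26/31]
  5 → cabin 1  [load 31/31]
  3 → cabin 2 (new)  [load 3/31]
  25 → cabin 2  [load 28/31]
  8 → cabin 3 (new)  [load 8/31]
  10 → cabin 3  [load 18/31]
  3 → cabin 2  [load 31/31]
  11 → cabin 3  [load 29/31]
  10 → cabin 4 (new)  [load 10/31]
  7 → cabin 4  [load 17/31]
4 cabins opened.

4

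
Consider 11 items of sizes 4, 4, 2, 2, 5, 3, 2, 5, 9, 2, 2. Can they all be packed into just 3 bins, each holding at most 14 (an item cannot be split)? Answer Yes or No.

Yes

A valid assignment using 3 bins:
  bin 1: 9 + 5 = 14
  bin 2: 5 + 4 + 4 = 13
  bin 3: 3 + 2 + 2 + 2 + 2 + 2 = 13
Every load is within 14, so 3 bins suffice.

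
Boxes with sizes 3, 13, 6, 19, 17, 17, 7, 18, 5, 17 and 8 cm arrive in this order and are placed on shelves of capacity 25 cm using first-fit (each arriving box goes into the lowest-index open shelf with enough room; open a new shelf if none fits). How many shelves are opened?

  3 → shelf 1 (new)  [load 3/25]
  13 → shelf 1  [load 16/25]
  6 → shelf 1  [load 22/25]
  19 → shelf 2 (new)  [load 19/25]
  17 → shelf 3 (new)  [load 17/25]
  17 → shelf 4 (new)  [load 17/25]
  7 → shelf 3  [load 24/25]
  18 → shelf 5 (new)  [load 18/25]
  5 → shelf 2  [load 24/25]
  17 → shelf 6 (new)  [load 17/25]
  8 → shelf 4  [load 25/25]
6 shelves opened.

6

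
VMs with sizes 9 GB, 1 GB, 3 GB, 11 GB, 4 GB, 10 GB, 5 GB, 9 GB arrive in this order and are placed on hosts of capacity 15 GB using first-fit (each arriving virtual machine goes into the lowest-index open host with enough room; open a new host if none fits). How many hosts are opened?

4

  9 → host 1 (new)  [load 9/15]
  1 → host 1  [load 10/15]
  3 → host 1  [load 13/15]
  11 → host 2 (new)  [load 11/15]
  4 → host 2  [load 15/15]
  10 → host 3 (new)  [load 10/15]
  5 → host 3  [load 15/15]
  9 → host 4 (new)  [load 9/15]
4 hosts opened.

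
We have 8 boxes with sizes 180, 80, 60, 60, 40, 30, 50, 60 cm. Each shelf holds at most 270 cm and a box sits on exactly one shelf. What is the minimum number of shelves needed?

3

Total = 180 + 80 + 60 + 60 + 60 + 50 + 40 + 30 = 560 cm.
Lower bound: ⌈560/270⌉ = 3 shelves.
A packing using 3 shelves:
  shelf 1: 180 + 80 = 260
  shelf 2: 60 + 60 + 60 + 50 + 40 = 270
  shelf 3: 30 = 30
This matches the lower bound, so 3 is optimal.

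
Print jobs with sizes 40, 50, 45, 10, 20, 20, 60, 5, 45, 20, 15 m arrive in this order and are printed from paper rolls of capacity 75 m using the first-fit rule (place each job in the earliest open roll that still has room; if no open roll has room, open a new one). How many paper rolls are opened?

  40 → roll 1 (new)  [load 40/75]
  50 → roll 2 (new)  [load 50/75]
  45 → roll 3 (new)  [load 45/75]
  10 → roll 1  [load 50/75]
  20 → roll 1  [load 70/75]
  20 → roll 2  [load 70/75]
  60 → roll 4 (new)  [load 60/75]
  5 → roll 1  [load 75/75]
  45 → roll 5 (new)  [load 45/75]
  20 → roll 3  [load 65/75]
  15 → roll 4  [load 75/75]
5 paper rolls opened.

5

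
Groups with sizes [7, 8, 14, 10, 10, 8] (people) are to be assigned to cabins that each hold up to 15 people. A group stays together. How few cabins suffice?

5

Total = 14 + 10 + 10 + 8 + 8 + 7 = 57 people.
Lower bound: ⌈57/15⌉ = 4 cabins.
Also, 5 groups each exceed 15/2 people, and no two of those can share a cabin, so at least 5 cabins are needed.
A packing using 5 cabins:
  cabin 1: 14 = 14
  cabin 2: 10 = 10
  cabin 3: 10 = 10
  cabin 4: 8 + 7 = 15
  cabin 5: 8 = 8
This matches the lower bound, so 5 is optimal.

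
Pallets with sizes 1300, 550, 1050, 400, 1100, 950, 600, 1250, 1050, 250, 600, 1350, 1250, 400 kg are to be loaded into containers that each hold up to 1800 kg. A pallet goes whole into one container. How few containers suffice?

8

Total = 1350 + 1300 + 1250 + 1250 + 1100 + 1050 + 1050 + 950 + 600 + 600 + 550 + 400 + 400 + 250 = 12100 kg.
Lower bound: ⌈12100/1800⌉ = 7 containers.
Also, 8 pallets each exceed 900 kg, and no two of those can share a container, so at least 8 containers are needed.
A packing using 8 containers:
  container 1: 1350 + 400 = 1750
  container 2: 1300 + 400 = 1700
  container 3: 1250 + 550 = 1800
  container 4: 1250 + 250 = 1500
  container 5: 1100 + 600 = 1700
  container 6: 1050 + 600 = 1650
  container 7: 1050 = 1050
  container 8: 950 = 950
This matches the lower bound, so 8 is optimal.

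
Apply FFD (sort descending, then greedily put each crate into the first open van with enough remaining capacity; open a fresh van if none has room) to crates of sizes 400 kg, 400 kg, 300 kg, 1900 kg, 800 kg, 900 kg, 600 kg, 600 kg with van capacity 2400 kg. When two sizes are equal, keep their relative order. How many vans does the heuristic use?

3

Sorted descending: 1900, 900, 800, 600, 600, 400, 400, 300.
  1900 → van 1 (new)  [load 1900/2400]
  900 → van 2 (new)  [load 900/2400]
  800 → van 2  [load 1700/2400]
  600 → van 2  [load 2300/2400]
  600 → van 3 (new)  [load 600/2400]
  400 → van 1  [load 2300/2400]
  400 → van 3  [load 1000/2400]
  300 → van 3  [load 1300/2400]
3 vans opened.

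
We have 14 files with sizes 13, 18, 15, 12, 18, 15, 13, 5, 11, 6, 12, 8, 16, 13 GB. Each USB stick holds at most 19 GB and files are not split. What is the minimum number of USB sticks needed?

Total = 18 + 18 + 16 + 15 + 15 + 13 + 13 + 13 + 12 + 12 + 11 + 8 + 6 + 5 = 175 GB.
Lower bound: ⌈175/19⌉ = 10 USB sticks.
Also, 11 files each exceed 19/2 GB, and no two of those can share a USB stick, so at least 11 USB sticks are needed.
A packing using 11 USB sticks:
  USB stick 1: 18 = 18
  USB stick 2: 18 = 18
  USB stick 3: 16 = 16
  USB stick 4: 15 = 15
  USB stick 5: 15 = 15
  USB stick 6: 13 + 6 = 19
  USB stick 7: 13 + 5 = 18
  USB stick 8: 13 = 13
  USB stick 9: 12 = 12
  USB stick 10: 12 = 12
  USB stick 11: 11 + 8 = 19
This matches the lower bound, so 11 is optimal.

11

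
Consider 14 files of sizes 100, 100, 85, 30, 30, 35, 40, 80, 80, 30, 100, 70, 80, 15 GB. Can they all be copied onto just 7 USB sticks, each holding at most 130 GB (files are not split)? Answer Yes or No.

No

Total = 875 GB; ⌈875/130⌉ = 7.
8 files each exceed half the capacity and cannot share a USB stick, forcing at least 8 USB sticks.
At least 8 USB sticks are required, but only 7 are allowed.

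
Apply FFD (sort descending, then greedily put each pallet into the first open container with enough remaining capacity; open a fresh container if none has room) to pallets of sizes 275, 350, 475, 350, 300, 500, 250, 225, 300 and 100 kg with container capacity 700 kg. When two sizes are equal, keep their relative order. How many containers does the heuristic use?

Sorted descending: 500, 475, 350, 350, 300, 300, 275, 250, 225, 100.
  500 → container 1 (new)  [load 500/700]
  475 → container 2 (new)  [load 475/700]
  350 → container 3 (new)  [load 350/700]
  350 → container 3  [load 700/700]
  300 → container 4 (new)  [load 300/700]
  300 → container 4  [load 600/700]
  275 → container 5 (new)  [load 275/700]
  250 → container 5  [load 525/700]
  225 → container 2  [load 700/700]
  100 → container 1  [load 600/700]
5 containers opened.

5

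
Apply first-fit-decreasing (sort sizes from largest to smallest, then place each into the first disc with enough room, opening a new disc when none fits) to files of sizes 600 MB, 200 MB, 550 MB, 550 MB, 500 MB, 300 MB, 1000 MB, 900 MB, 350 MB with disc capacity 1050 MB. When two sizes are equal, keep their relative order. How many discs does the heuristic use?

Sorted descending: 1000, 900, 600, 550, 550, 500, 350, 300, 200.
  1000 → disc 1 (new)  [load 1000/1050]
  900 → disc 2 (new)  [load 900/1050]
  600 → disc 3 (new)  [load 600/1050]
  550 → disc 4 (new)  [load 550/1050]
  550 → disc 5 (new)  [load 550/1050]
  500 → disc 4  [load 1050/1050]
  350 → disc 3  [load 950/1050]
  300 → disc 5  [load 850/1050]
  200 → disc 5  [load 1050/1050]
5 discs opened.

5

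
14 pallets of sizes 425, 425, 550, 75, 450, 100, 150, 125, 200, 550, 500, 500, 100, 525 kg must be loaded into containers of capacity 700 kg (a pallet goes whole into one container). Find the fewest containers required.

8

Total = 550 + 550 + 525 + 500 + 500 + 450 + 425 + 425 + 200 + 150 + 125 + 100 + 100 + 75 = 4675 kg.
Lower bound: ⌈4675/700⌉ = 7 containers.
Also, 8 pallets each exceed 350 kg, and no two of those can share a container, so at least 8 containers are needed.
A packing using 8 containers:
  container 1: 550 + 150 = 700
  container 2: 550 + 125 = 675
  container 3: 525 + 100 + 75 = 700
  container 4: 500 + 200 = 700
  container 5: 500 + 100 = 600
  container 6: 450 = 450
  container 7: 425 = 425
  container 8: 425 = 425
This matches the lower bound, so 8 is optimal.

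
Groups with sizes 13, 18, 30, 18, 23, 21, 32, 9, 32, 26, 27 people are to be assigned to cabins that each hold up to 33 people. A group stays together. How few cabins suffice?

Total = 32 + 32 + 30 + 27 + 26 + 23 + 21 + 18 + 18 + 13 + 9 = 249 people.
Lower bound: ⌈249/33⌉ = 8 cabins.
Also, 9 groups each exceed 33/2 people, and no two of those can share a cabin, so at least 9 cabins are needed.
A packing using 9 cabins:
  cabin 1: 32 = 32
  cabin 2: 32 = 32
  cabin 3: 30 = 30
  cabin 4: 27 = 27
  cabin 5: 26 = 26
  cabin 6: 23 + 9 = 32
  cabin 7: 21 = 21
  cabin 8: 18 + 13 = 31
  cabin 9: 18 = 18
This matches the lower bound, so 9 is optimal.

9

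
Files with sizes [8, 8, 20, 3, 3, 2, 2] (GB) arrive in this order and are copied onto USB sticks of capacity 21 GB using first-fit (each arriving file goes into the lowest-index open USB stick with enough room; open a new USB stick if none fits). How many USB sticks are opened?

3

  8 → USB stick 1 (new)  [load 8/21]
  8 → USB stick 1  [load 16/21]
  20 → USB stick 2 (new)  [load 20/21]
  3 → USB stick 1  [load 19/21]
  3 → USB stick 3 (new)  [load 3/21]
  2 → USB stick 1  [load 21/21]
  2 → USB stick 3  [load 5/21]
3 USB sticks opened.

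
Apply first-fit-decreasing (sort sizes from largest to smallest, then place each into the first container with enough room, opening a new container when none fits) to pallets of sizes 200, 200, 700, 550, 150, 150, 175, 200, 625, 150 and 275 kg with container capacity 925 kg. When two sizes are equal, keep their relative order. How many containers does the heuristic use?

4

Sorted descending: 700, 625, 550, 275, 200, 200, 200, 175, 150, 150, 150.
  700 → container 1 (new)  [load 700/925]
  625 → container 2 (new)  [load 625/925]
  550 → container 3 (new)  [load 550/925]
  275 → container 2  [load 900/925]
  200 → container 1  [load 900/925]
  200 → container 3  [load 750/925]
  200 → container 4 (new)  [load 200/925]
  175 → container 3  [load 925/925]
  150 → container 4  [load 350/925]
  150 → container 4  [load 500/925]
  150 → container 4  [load 650/925]
4 containers opened.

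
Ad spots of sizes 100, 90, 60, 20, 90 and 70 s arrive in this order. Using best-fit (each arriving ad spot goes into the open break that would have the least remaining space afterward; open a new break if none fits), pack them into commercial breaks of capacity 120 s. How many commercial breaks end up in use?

5

  100 → break 1 (new)  [load 100/120]
  90 → break 2 (new)  [load 90/120]
  60 → break 3 (new)  [load 60/120]
  20 → break 1  [load 120/120]
  90 → break 4 (new)  [load 90/120]
  70 → break 5 (new)  [load 70/120]
5 commercial breaks opened.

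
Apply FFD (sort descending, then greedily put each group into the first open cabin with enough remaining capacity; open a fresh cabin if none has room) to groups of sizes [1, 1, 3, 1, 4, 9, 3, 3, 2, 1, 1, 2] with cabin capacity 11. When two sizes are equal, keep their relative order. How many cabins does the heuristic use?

Sorted descending: 9, 4, 3, 3, 3, 2, 2, 1, 1, 1, 1, 1.
  9 → cabin 1 (new)  [load 9/11]
  4 → cabin 2 (new)  [load 4/11]
  3 → cabin 2  [load 7/11]
  3 → cabin 2  [load 10/11]
  3 → cabin 3 (new)  [load 3/11]
  2 → cabin 1  [load 11/11]
  2 → cabin 3  [load 5/11]
  1 → cabin 2  [load 11/11]
  1 → cabin 3  [load 6/11]
  1 → cabin 3  [load 7/11]
  1 → cabin 3  [load 8/11]
  1 → cabin 3  [load 9/11]
3 cabins opened.

3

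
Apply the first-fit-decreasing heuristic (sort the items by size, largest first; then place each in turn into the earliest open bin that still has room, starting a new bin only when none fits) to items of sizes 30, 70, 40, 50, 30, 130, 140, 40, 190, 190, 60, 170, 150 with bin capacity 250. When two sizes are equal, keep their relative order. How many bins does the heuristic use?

6

Sorted descending: 190, 190, 170, 150, 140, 130, 70, 60, 50, 40, 40, 30, 30.
  190 → bin 1 (new)  [load 190/250]
  190 → bin 2 (new)  [load 190/250]
  170 → bin 3 (new)  [load 170/250]
  150 → bin 4 (new)  [load 150/250]
  140 → bin 5 (new)  [load 140/250]
  130 → bin 6 (new)  [load 130/250]
  70 → bin 3  [load 240/250]
  60 → bin 1  [load 250/250]
  50 → bin 2  [load 240/250]
  40 → bin 4  [load 190/250]
  40 → bin 4  [load 230/250]
  30 → bin 5  [load 170/250]
  30 → bin 5  [load 200/250]
6 bins opened.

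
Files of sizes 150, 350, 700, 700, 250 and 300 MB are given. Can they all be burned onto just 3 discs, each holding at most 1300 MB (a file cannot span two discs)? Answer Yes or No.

Yes

A valid assignment using 2 discs:
  disc 1: 700 + 350 + 250 = 1300
  disc 2: 700 + 300 + 150 = 1150
That uses only 2 ≤ 3, so 3 discs are enough.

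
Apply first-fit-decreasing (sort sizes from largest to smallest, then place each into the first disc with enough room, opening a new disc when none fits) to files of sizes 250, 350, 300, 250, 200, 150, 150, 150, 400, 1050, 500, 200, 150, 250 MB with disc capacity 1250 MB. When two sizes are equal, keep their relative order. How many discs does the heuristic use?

Sorted descending: 1050, 500, 400, 350, 300, 250, 250, 250, 200, 200, 150, 150, 150, 150.
  1050 → disc 1 (new)  [load 1050/1250]
  500 → disc 2 (new)  [load 500/1250]
  400 → disc 2  [load 900/1250]
  350 → disc 2  [load 1250/1250]
  300 → disc 3 (new)  [load 300/1250]
  250 → disc 3  [load 550/1250]
  250 → disc 3  [load 800/1250]
  250 → disc 3  [load 1050/1250]
  200 → disc 1  [load 1250/1250]
  200 → disc 3  [load 1250/1250]
  150 → disc 4 (new)  [load 150/1250]
  150 → disc 4  [load 300/1250]
  150 → disc 4  [load 450/1250]
  150 → disc 4  [load 600/1250]
4 discs opened.

4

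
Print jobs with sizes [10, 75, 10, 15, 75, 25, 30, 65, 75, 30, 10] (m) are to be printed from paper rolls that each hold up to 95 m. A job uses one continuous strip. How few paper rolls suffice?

5

Total = 75 + 75 + 75 + 65 + 30 + 30 + 25 + 15 + 10 + 10 + 10 = 420 m.
Lower bound: ⌈420/95⌉ = 5 paper rolls.
A packing using 5 paper rolls:
  roll 1: 75 + 15 = 90
  roll 2: 75 + 10 + 10 = 95
  roll 3: 75 + 10 = 85
  roll 4: 65 + 30 = 95
  roll 5: 30 + 25 = 55
This matches the lower bound, so 5 is optimal.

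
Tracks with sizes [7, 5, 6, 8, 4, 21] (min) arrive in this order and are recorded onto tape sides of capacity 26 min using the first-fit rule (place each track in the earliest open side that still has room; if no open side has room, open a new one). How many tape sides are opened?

2

  7 → side 1 (new)  [load 7/26]
  5 → side 1  [load 12/26]
  6 → side 1  [load 18/26]
  8 → side 1  [load 26/26]
  4 → side 2 (new)  [load 4/26]
  21 → side 2  [load 25/26]
2 tape sides opened.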